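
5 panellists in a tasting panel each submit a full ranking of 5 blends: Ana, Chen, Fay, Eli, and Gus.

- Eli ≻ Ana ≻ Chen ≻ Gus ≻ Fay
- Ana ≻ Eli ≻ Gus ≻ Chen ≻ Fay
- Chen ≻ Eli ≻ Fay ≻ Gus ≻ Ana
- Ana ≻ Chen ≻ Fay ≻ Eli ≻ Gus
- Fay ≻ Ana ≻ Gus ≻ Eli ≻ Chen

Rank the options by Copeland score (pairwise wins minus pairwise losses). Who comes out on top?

Ana

Pairwise results:
  Ana vs Chen: Ana wins 4–1.
  Ana vs Fay: Ana wins 3–2.
  Ana vs Eli: Ana wins 3–2.
  Ana vs Gus: Ana wins 4–1.
  Chen vs Fay: Chen wins 4–1.
  Chen vs Eli: Eli wins 3–2.
  Chen vs Gus: Chen wins 3–2.
  Fay vs Eli: Eli wins 3–2.
  Fay vs Gus: Fay wins 3–2.
  Eli vs Gus: Eli wins 4–1.
Copeland scores (wins − losses):
  Ana: 4 − 0 = 4
  Chen: 2 − 2 = 0
  Fay: 1 − 3 = -2
  Eli: 3 − 1 = 2
  Gus: 0 − 4 = -4
Ana has the best Copeland score.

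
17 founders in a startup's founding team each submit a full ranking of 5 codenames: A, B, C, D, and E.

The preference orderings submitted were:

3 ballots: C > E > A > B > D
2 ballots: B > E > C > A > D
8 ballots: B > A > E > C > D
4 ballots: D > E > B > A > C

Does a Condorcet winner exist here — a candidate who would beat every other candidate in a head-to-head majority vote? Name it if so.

B

Head-to-head results (17 voters total):
A vs B: B wins 14–3.
A vs C: A wins 12–5.
A vs D: A wins 13–4.
A vs E: E wins 9–8.
B vs C: B wins 14–3.
B vs D: B wins 13–4.
B vs E: B wins 10–7.
C vs D: C wins 13–4.
C vs E: E wins 14–3.
D vs E: E wins 13–4.
B beats each rival — A (14–3), C (14–3), D (13–4), E (10–7) — so B is the Condorcet winner.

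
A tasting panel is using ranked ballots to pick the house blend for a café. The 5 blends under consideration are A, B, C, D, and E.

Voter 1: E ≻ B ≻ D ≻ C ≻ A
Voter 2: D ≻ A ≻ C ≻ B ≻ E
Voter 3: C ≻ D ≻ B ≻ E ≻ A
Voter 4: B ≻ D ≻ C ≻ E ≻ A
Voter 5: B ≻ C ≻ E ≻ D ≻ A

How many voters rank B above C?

Ballots ranking B above C: 3.
Ballots ranking C above B: 2.
So 3 of 5 voters prefer B to C.

3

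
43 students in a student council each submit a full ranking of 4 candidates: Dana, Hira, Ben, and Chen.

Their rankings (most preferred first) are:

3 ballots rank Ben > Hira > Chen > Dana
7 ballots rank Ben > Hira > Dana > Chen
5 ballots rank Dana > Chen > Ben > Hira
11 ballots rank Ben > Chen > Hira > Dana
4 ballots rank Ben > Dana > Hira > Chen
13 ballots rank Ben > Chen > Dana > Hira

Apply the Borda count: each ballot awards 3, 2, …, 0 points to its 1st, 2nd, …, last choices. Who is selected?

Ben

Borda scores:
  Dana: 3·0 + 7·1 + 5·3 + 11·0 + 4·2 + 13·1 = 43
  Hira: 3·2 + 7·2 + 5·0 + 11·1 + 4·1 + 13·0 = 35
  Ben: 3·3 + 7·3 + 5·1 + 11·3 + 4·3 + 13·3 = 119
  Chen: 3·1 + 7·0 + 5·2 + 11·2 + 4·0 + 13·2 = 61
Ben has the highest total.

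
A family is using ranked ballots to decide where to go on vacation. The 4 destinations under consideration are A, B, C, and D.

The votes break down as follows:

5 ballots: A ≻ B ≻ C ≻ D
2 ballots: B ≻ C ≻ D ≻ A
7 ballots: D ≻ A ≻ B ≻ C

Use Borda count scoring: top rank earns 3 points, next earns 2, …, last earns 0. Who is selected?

A

Borda scores:
  A: 5·3 + 2·0 + 7·2 = 29
  B: 5·2 + 2·3 + 7·1 = 23
  C: 5·1 + 2·2 + 7·0 = 9
  D: 5·0 + 2·1 + 7·3 = 23
A has the highest total.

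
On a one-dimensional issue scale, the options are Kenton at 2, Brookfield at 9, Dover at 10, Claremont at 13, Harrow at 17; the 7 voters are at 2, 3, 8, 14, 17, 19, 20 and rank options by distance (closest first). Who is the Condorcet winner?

Claremont

With single-peaked preferences on a line, the Condorcet winner is the candidate closest to the median voter.
The median voter (position 14) is closest to Claremont at 13.
Check: Claremont vs Dover — voters closer to Claremont: 4 of 7.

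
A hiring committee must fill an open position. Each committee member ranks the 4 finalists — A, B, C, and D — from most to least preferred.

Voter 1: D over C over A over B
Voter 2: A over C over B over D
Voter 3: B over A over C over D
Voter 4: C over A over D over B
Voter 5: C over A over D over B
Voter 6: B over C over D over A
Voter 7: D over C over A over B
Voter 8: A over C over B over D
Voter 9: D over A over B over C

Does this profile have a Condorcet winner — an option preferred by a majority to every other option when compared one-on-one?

Yes

Head-to-head results (9 voters total):
A vs B: A wins 7–2.
A vs C: C wins 5–4.
A vs D: A wins 5–4.
B vs C: C wins 6–3.
B vs D: D wins 5–4.
C vs D: C wins 6–3.
C beats each rival — A (5–4), B (6–3), D (6–3) — so C is the Condorcet winner.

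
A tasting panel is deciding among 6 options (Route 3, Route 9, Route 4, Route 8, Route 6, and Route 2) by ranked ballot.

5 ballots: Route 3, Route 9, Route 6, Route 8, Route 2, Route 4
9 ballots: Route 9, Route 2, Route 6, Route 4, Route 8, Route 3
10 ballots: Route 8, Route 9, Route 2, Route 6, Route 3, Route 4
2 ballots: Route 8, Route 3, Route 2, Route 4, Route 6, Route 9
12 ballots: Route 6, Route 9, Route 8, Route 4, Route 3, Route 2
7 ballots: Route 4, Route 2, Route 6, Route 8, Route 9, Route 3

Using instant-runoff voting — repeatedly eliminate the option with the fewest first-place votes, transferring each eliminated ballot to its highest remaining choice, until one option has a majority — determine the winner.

Route 9

Round 1: Route 8 12, Route 6 12, Route 9 9, Route 4 7, Route 3 5, Route 2 0. Route 2 has the fewest and is eliminated.
Round 2: Route 8 12, Route 6 12, Route 9 9, Route 4 7, Route 3 5. Route 3 has the fewest and is eliminated.
Round 3: Route 9 14, Route 8 12, Route 6 12, Route 4 7. Route 4 has the fewest and is eliminated.
Round 4: Route 6 19, Route 9 14, Route 8 12. Route 8 has the fewest and is eliminated.
Round 5: Route 9 24, Route 6 21. Route 9 has a majority.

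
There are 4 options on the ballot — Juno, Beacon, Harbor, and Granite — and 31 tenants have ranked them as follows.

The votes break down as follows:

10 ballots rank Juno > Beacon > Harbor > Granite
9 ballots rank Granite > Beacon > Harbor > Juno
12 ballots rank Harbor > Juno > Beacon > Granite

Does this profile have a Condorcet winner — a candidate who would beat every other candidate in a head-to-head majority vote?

Head-to-head results (31 voters total):
Juno vs Beacon: Juno wins 22–9.
Juno vs Harbor: Harbor wins 21–10.
Juno vs Granite: Juno wins 22–9.
Beacon vs Harbor: Beacon wins 19–12.
Beacon vs Granite: Beacon wins 22–9.
Harbor vs Granite: Harbor wins 22–9.
No candidate beats all others: Juno beats Beacon beats Harbor beats Juno, a majority cycle.

No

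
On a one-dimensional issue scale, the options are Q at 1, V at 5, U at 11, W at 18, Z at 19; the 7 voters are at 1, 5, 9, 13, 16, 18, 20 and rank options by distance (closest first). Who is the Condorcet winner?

With single-peaked preferences on a line, the Condorcet winner is the candidate closest to the median voter.
The median voter (position 13) is closest to U at 11.
Check: U vs Q — voters closer to U: 5 of 7.

U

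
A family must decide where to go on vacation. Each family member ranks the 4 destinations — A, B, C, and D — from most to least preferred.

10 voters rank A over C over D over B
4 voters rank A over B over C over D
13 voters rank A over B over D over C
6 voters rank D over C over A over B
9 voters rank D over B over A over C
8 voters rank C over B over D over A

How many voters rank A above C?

36

Ballots ranking A above C: 10+4+13+9 = 36.
Ballots ranking C above A: 6+8 = 14.
So 36 of 50 voters prefer A to C.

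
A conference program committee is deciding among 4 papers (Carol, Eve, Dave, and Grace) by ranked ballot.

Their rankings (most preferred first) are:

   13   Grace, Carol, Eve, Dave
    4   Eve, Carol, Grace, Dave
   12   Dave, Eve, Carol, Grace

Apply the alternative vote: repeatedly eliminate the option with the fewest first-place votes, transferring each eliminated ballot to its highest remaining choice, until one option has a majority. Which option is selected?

Grace

Round 1: Grace 13, Dave 12, Eve 4, Carol 0. Carol has the fewest and is eliminated.
Round 2: Grace 13, Dave 12, Eve 4. Eve has the fewest and is eliminated.
Round 3: Grace 17, Dave 12. Grace has a majority.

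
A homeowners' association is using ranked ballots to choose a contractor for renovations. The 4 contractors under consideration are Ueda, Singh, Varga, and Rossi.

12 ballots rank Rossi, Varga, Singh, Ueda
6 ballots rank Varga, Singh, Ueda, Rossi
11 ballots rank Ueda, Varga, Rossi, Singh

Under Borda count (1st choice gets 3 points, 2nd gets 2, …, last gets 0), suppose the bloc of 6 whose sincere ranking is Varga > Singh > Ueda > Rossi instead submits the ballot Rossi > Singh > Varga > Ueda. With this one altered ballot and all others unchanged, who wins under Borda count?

Borda totals with the altered ballot: Ueda 33, Singh 24, Varga 52, Rossi 65.
The switch changes the winner from Varga to Rossi.

Rossi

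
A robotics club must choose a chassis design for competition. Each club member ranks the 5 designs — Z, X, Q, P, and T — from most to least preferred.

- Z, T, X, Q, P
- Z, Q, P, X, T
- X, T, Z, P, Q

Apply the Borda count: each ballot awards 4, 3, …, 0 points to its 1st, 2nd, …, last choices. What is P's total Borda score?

3

Borda scores:
  Z: 4 + 4 + 2 = 10
  X: 2 + 1 + 4 = 7
  Q: 1 + 3 + 0 = 4
  P: 0 + 2 + 1 = 3
  T: 3 + 0 + 3 = 6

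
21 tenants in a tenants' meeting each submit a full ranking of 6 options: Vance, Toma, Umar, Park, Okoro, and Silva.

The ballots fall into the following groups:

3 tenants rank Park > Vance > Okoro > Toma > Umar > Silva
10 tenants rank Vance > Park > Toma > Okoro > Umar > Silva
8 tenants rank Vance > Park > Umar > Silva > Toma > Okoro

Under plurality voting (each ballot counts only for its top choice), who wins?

Vance

First-place vote totals:
  Vance: 18
  Toma: 0
  Umar: 0
  Park: 3
  Okoro: 0
  Silva: 0
Vance has the most first-place votes.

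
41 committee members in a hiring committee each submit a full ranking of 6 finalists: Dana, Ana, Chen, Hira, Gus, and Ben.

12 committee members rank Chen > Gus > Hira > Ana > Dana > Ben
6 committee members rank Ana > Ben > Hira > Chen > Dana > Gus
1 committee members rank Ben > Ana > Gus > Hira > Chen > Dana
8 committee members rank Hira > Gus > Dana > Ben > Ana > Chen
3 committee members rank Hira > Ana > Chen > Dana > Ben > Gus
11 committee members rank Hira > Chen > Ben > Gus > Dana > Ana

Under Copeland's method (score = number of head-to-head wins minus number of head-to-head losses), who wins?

Pairwise results:
  Dana vs Ana: Ana wins 22–19.
  Dana vs Chen: Chen wins 33–8.
  Dana vs Hira: Hira wins 41–0.
  Dana vs Gus: Gus wins 32–9.
  Dana vs Ben: Dana wins 23–18.
  Ana vs Chen: Chen wins 23–18.
  Ana vs Hira: Hira wins 34–7.
  Ana vs Gus: Gus wins 31–10.
  Ana vs Ben: Ana wins 21–20.
  Chen vs Hira: Hira wins 29–12.
  Chen vs Gus: Chen wins 32–9.
  Chen vs Ben: Chen wins 26–15.
  Hira vs Gus: Hira wins 28–13.
  Hira vs Ben: Hira wins 34–7.
  Gus vs Ben: Ben wins 21–20.
Copeland scores (wins − losses):
  Dana: 1 − 4 = -3
  Ana: 2 − 3 = -1
  Chen: 4 − 1 = 3
  Hira: 5 − 0 = 5
  Gus: 2 − 3 = -1
  Ben: 1 − 4 = -3
Hira has the best Copeland score.

Hira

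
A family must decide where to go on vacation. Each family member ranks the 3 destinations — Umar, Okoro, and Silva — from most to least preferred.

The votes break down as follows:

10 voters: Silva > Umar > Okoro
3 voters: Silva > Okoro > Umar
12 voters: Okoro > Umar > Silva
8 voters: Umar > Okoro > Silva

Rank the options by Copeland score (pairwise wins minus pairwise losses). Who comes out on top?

Umar

Pairwise results:
  Umar vs Okoro: Umar wins 18–15.
  Umar vs Silva: Umar wins 20–13.
  Okoro vs Silva: Okoro wins 20–13.
Copeland scores (wins − losses):
  Umar: 2 − 0 = 2
  Okoro: 1 − 1 = 0
  Silva: 0 − 2 = -2
Umar has the best Copeland score.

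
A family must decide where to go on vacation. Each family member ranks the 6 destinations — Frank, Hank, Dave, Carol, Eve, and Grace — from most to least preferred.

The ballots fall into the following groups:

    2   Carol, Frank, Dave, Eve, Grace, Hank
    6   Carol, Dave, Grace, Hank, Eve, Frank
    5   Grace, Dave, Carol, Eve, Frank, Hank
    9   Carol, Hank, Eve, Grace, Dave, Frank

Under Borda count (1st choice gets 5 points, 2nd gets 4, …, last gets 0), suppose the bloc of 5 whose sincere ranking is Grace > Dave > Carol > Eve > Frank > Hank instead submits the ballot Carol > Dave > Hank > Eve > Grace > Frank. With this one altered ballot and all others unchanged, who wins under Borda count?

Borda totals with the altered ballot: Frank 8, Hank 63, Dave 59, Carol 110, Eve 47, Grace 43.
The winner is unchanged: still Carol.

Carol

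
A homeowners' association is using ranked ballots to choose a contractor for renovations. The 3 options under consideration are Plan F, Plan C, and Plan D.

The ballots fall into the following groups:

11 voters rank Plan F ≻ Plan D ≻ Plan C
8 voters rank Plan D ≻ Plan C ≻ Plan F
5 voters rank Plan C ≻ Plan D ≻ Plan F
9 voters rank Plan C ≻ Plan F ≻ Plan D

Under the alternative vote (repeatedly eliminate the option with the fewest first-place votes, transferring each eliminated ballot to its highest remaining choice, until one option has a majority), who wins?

Plan C

Round 1: Plan C 14, Plan F 11, Plan D 8. Plan D has the fewest and is eliminated.
Round 2: Plan C 22, Plan F 11. Plan C has a majority.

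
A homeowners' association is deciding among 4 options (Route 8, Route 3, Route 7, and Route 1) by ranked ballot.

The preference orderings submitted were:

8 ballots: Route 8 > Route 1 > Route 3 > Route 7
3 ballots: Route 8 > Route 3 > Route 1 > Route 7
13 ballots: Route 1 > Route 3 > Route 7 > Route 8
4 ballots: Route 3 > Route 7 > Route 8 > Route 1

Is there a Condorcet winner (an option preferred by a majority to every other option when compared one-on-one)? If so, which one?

None — there is no Condorcet winner

Head-to-head results (28 voters total):
Route 8 vs Route 3: Route 3 wins 17–11.
Route 8 vs Route 7: Route 7 wins 17–11.
Route 8 vs Route 1: Route 8 wins 15–13.
Route 3 vs Route 7: Route 3 wins 28–0.
Route 3 vs Route 1: Route 1 wins 21–7.
Route 7 vs Route 1: Route 1 wins 24–4.
No candidate beats all others: Route 8 beats Route 1 beats Route 3 beats Route 8, a majority cycle.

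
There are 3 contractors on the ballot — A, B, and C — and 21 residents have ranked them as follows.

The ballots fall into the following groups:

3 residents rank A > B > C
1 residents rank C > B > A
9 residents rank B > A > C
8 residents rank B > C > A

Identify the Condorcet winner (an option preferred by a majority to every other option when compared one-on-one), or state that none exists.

B

Head-to-head results (21 voters total):
A vs B: B wins 18–3.
A vs C: A wins 12–9.
B vs C: B wins 20–1.
B beats each rival — A (18–3), C (20–1) — so B is the Condorcet winner.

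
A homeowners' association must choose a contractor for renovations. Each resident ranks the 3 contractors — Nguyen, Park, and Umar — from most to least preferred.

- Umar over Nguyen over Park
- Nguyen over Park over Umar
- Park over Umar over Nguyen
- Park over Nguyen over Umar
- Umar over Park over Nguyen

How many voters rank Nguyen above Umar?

2

Ballots ranking Nguyen above Umar: 2.
Ballots ranking Umar above Nguyen: 3.
So 2 of 5 voters prefer Nguyen to Umar.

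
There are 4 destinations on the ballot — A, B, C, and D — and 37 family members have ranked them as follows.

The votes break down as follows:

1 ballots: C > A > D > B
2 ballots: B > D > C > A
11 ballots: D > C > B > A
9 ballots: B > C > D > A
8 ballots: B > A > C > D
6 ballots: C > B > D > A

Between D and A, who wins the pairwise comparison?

Ballots ranking D above A: 2+11+9+6 = 28.
Ballots ranking A above D: 1+8 = 9.
D wins the head-to-head, 28–9.

D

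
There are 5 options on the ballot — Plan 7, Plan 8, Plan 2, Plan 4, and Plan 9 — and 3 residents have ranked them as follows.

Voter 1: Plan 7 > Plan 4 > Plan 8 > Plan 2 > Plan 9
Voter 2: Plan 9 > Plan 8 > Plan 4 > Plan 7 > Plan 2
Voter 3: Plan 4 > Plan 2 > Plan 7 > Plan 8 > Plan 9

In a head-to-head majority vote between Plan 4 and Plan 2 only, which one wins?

Plan 4

Ballots ranking Plan 4 above Plan 2: 3.
Ballots ranking Plan 2 above Plan 4: 0.
Plan 4 wins the head-to-head, 3–0.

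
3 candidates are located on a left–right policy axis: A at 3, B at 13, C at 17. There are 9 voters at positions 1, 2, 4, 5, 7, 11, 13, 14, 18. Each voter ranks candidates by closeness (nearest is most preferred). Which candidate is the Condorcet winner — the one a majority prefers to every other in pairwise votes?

A

With single-peaked preferences on a line, the Condorcet winner is the candidate closest to the median voter.
The median voter (position 7) is closest to A at 3.
Check: A vs C — voters closer to A: 5 of 9.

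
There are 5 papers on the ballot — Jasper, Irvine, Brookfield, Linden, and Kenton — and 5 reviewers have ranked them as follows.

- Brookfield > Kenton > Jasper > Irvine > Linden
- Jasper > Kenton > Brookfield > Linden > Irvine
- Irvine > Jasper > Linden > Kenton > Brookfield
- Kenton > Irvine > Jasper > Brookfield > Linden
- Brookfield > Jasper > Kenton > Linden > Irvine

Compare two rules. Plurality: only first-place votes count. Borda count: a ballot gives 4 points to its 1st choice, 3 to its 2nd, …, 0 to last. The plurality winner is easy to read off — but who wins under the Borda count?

Plurality first-place counts: Jasper 1, Irvine 1, Brookfield 2, Linden 0, Kenton 1 → Brookfield.
Borda totals: Jasper 14, Irvine 8, Brookfield 11, Linden 4, Kenton 13 → Jasper.

Jasper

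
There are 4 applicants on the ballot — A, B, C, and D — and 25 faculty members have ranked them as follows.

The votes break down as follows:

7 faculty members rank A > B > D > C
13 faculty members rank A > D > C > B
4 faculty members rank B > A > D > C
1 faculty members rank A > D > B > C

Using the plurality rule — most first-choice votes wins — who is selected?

A

First-place vote totals:
  A: 21
  B: 4
  C: 0
  D: 0
A has the most first-place votes.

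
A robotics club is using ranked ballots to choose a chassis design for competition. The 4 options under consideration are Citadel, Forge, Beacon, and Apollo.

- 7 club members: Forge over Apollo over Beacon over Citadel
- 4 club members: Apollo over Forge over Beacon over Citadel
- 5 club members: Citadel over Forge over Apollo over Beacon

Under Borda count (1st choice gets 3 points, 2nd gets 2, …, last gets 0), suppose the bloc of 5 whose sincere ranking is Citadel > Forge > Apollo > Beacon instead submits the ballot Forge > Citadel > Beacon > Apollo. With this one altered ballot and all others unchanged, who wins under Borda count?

Forge

Borda totals with the altered ballot: Citadel 10, Forge 44, Beacon 16, Apollo 26.
The winner is unchanged: still Forge.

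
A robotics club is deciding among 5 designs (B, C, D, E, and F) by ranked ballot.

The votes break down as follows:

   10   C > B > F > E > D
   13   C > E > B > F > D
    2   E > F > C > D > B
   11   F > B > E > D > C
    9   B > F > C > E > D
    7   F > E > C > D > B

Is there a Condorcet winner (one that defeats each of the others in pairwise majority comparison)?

No

Head-to-head results (52 voters total):
B vs C: C wins 32–20.
B vs D: B wins 43–9.
B vs E: B wins 30–22.
B vs F: B wins 32–20.
C vs D: C wins 41–11.
C vs E: C wins 32–20.
C vs F: F wins 29–23.
D vs E: E wins 52–0.
D vs F: F wins 52–0.
E vs F: F wins 37–15.
No candidate beats all others: B beats F beats C beats B, a majority cycle.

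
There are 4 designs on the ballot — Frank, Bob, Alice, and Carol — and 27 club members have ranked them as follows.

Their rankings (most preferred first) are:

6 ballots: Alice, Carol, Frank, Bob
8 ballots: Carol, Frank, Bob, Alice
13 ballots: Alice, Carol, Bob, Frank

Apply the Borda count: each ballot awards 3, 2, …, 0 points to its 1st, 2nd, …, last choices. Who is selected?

Carol

Borda scores:
  Frank: 6·1 + 8·2 + 13·0 = 22
  Bob: 6·0 + 8·1 + 13·1 = 21
  Alice: 6·3 + 8·0 + 13·3 = 57
  Carol: 6·2 + 8·3 + 13·2 = 62
Carol has the highest total.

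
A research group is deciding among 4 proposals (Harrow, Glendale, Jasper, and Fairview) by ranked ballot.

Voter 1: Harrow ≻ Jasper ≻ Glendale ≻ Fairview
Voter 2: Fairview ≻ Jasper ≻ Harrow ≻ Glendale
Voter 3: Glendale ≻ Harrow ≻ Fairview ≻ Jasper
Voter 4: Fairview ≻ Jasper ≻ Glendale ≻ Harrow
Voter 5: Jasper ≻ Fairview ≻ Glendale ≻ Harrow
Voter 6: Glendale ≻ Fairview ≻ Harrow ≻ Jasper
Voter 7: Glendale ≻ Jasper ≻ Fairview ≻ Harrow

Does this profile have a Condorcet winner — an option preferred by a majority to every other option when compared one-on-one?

Head-to-head results (7 voters total):
Harrow vs Glendale: Glendale wins 5–2.
Harrow vs Jasper: Jasper wins 4–3.
Harrow vs Fairview: Fairview wins 5–2.
Glendale vs Jasper: Jasper wins 4–3.
Glendale vs Fairview: Glendale wins 4–3.
Jasper vs Fairview: Fairview wins 4–3.
No candidate beats all others: Glendale beats Fairview beats Jasper beats Glendale, a majority cycle.

No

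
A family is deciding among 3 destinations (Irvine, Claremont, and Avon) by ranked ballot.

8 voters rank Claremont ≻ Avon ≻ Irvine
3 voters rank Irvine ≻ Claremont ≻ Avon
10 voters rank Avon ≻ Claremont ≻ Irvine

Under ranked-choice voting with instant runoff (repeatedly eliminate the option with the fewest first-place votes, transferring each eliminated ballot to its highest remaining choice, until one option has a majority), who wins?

Round 1: Avon 10, Claremont 8, Irvine 3. Irvine has the fewest and is eliminated.
Round 2: Claremont 11, Avon 10. Claremont has a majority.

Claremont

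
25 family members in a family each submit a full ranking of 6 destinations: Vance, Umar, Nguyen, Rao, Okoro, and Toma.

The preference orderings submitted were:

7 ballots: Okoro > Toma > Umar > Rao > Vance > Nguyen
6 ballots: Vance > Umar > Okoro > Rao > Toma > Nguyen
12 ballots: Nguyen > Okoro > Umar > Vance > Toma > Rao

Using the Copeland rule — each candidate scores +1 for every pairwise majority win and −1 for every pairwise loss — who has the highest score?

Okoro

Pairwise results:
  Vance vs Umar: Umar wins 19–6.
  Vance vs Nguyen: Vance wins 13–12.
  Vance vs Rao: Vance wins 18–7.
  Vance vs Okoro: Okoro wins 19–6.
  Vance vs Toma: Vance wins 18–7.
  Umar vs Nguyen: Umar wins 13–12.
  Umar vs Rao: Umar wins 25–0.
  Umar vs Okoro: Okoro wins 19–6.
  Umar vs Toma: Umar wins 18–7.
  Nguyen vs Rao: Rao wins 13–12.
  Nguyen vs Okoro: Okoro wins 13–12.
  Nguyen vs Toma: Toma wins 13–12.
  Rao vs Okoro: Okoro wins 25–0.
  Rao vs Toma: Toma wins 19–6.
  Okoro vs Toma: Okoro wins 25–0.
Copeland scores (wins − losses):
  Vance: 3 − 2 = 1
  Umar: 4 − 1 = 3
  Nguyen: 0 − 5 = -5
  Rao: 1 − 4 = -3
  Okoro: 5 − 0 = 5
  Toma: 2 − 3 = -1
Okoro has the best Copeland score.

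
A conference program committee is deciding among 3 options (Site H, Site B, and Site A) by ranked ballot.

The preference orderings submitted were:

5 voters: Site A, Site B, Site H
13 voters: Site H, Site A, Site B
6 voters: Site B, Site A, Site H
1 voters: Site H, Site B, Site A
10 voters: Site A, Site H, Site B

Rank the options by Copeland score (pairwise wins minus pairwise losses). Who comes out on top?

Site A

Pairwise results:
  Site H vs Site B: Site H wins 24–11.
  Site H vs Site A: Site A wins 21–14.
  Site B vs Site A: Site A wins 28–7.
Copeland scores (wins − losses):
  Site H: 1 − 1 = 0
  Site B: 0 − 2 = -2
  Site A: 2 − 0 = 2
Site A has the best Copeland score.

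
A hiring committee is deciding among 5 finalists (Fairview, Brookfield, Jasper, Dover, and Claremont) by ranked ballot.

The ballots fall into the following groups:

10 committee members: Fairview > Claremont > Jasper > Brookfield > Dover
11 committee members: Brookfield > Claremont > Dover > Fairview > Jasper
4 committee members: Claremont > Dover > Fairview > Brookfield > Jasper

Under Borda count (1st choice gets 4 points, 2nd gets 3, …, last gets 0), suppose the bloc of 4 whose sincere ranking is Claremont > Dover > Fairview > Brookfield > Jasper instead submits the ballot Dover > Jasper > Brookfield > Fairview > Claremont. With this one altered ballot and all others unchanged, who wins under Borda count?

Borda totals with the altered ballot: Fairview 55, Brookfield 62, Jasper 32, Dover 38, Claremont 63.
The winner is unchanged: still Claremont.

Claremont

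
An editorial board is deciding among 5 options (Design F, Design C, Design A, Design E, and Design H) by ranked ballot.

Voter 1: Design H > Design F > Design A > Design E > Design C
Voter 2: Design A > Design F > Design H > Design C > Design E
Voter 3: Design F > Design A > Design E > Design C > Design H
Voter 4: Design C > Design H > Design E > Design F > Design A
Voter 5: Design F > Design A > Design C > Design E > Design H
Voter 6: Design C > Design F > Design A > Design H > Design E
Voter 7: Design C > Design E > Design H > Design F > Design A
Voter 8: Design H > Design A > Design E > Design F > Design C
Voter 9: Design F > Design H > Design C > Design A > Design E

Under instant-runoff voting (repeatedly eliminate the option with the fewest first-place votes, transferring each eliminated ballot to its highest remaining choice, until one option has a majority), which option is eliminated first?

Design E

Round 1: Design F 3, Design C 3, Design H 2, Design A 1, Design E 0. Design E has the fewest and is eliminated.
Round 2: Design F 3, Design C 3, Design H 2, Design A 1. Design A has the fewest and is eliminated.
Round 3: Design F 4, Design C 3, Design H 2. Design H has the fewest and is eliminated.
Round 4: Design F 6, Design C 3. Design F has a majority.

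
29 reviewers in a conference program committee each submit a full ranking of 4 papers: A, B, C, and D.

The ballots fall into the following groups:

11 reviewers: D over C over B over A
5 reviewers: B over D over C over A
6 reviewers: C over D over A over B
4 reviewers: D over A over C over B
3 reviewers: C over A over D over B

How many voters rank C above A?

Ballots ranking C above A: 11+5+6+3 = 25.
Ballots ranking A above C: 4.
So 25 of 29 voters prefer C to A.

25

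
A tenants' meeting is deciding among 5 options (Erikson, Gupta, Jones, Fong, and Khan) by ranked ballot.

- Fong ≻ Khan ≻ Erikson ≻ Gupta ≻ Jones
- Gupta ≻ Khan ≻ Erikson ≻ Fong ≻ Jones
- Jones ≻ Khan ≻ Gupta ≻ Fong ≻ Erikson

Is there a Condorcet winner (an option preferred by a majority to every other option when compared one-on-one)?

Yes

Head-to-head results (3 voters total):
Erikson vs Gupta: Gupta wins 2–1.
Erikson vs Jones: Erikson wins 2–1.
Erikson vs Fong: Fong wins 2–1.
Erikson vs Khan: Khan wins 3–0.
Gupta vs Jones: Gupta wins 2–1.
Gupta vs Fong: Gupta wins 2–1.
Gupta vs Khan: Khan wins 2–1.
Jones vs Fong: Fong wins 2–1.
Jones vs Khan: Khan wins 2–1.
Fong vs Khan: Khan wins 2–1.
Khan beats each rival — Erikson (3–0), Gupta (2–1), Jones (2–1), Fong (2–1) — so Khan is the Condorcet winner.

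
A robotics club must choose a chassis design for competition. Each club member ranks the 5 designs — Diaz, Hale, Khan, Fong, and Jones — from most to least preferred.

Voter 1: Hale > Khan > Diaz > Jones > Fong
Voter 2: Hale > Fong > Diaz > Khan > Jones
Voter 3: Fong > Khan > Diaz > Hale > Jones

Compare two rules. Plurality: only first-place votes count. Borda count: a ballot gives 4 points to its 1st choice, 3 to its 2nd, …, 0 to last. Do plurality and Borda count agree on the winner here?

Plurality first-place counts: Diaz 0, Hale 2, Khan 0, Fong 1, Jones 0 → Hale.
Borda totals: Diaz 6, Hale 9, Khan 7, Fong 7, Jones 1 → Hale.
The two rules agree on Hale.

Yes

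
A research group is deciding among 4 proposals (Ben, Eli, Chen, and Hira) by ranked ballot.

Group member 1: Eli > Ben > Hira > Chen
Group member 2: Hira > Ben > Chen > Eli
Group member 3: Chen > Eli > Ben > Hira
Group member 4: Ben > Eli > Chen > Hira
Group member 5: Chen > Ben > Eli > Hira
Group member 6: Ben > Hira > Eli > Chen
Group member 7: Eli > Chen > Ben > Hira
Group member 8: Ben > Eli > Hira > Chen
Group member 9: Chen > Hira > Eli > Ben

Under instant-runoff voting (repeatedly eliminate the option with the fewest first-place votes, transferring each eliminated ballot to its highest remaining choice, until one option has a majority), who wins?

Round 1: Ben 3, Chen 3, Eli 2, Hira 1. Hira has the fewest and is eliminated.
Round 2: Ben 4, Chen 3, Eli 2. Eli has the fewest and is eliminated.
Round 3: Ben 5, Chen 4. Ben has a majority.

Ben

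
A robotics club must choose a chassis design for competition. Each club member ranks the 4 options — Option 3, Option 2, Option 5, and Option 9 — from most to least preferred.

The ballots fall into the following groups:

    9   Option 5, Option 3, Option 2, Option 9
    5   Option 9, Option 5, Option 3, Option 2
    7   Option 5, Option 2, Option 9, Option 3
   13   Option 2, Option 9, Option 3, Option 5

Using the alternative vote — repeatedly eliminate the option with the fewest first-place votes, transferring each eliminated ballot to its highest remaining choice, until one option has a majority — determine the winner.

Round 1: Option 5 16, Option 2 13, Option 9 5, Option 3 0. Option 3 has the fewest and is eliminated.
Round 2: Option 5 16, Option 2 13, Option 9 5. Option 9 has the fewest and is eliminated.
Round 3: Option 5 21, Option 2 13. Option 5 has a majority.

Option 5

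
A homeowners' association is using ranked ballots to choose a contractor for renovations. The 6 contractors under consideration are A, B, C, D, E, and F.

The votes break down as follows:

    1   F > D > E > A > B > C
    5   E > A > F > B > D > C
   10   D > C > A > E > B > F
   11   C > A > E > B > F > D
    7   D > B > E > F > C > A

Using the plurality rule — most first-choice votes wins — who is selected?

First-place vote totals:
  A: 0
  B: 0
  C: 11
  D: 17
  E: 5
  F: 1
D has the most first-place votes.

D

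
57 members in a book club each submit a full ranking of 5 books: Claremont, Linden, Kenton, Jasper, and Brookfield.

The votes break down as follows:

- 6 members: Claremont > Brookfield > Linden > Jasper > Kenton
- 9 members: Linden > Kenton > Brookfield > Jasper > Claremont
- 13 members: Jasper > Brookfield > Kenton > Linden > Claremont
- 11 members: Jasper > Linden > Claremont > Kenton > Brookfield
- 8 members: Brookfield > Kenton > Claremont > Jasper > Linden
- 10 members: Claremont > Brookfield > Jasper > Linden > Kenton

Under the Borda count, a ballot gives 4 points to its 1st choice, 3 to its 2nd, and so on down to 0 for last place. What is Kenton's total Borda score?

88

Borda scores:
  Claremont: 6·4 + 9·0 + 13·0 + 11·2 + 8·2 + 10·4 = 102
  Linden: 6·2 + 9·4 + 13·1 + 11·3 + 8·0 + 10·1 = 104
  Kenton: 6·0 + 9·3 + 13·2 + 11·1 + 8·3 + 10·0 = 88
  Jasper: 6·1 + 9·1 + 13·4 + 11·4 + 8·1 + 10·2 = 139
  Brookfield: 6·3 + 9·2 + 13·3 + 11·0 + 8·4 + 10·3 = 137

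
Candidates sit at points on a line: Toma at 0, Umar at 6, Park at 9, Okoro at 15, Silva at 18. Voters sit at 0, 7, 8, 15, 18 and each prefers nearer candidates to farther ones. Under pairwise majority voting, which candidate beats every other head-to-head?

With single-peaked preferences on a line, the Condorcet winner is the candidate closest to the median voter.
The median voter (position 8) is closest to Park at 9.
Check: Park vs Okoro — voters closer to Park: 3 of 5.

Park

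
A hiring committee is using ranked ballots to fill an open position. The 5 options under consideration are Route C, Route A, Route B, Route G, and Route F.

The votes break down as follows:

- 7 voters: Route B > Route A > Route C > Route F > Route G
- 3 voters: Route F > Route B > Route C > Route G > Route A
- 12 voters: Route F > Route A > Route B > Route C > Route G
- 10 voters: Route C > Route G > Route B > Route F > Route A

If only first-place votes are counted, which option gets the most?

First-place vote totals:
  Route C: 10
  Route A: 0
  Route B: 7
  Route G: 0
  Route F: 15
Route F has the most first-place votes.

Route F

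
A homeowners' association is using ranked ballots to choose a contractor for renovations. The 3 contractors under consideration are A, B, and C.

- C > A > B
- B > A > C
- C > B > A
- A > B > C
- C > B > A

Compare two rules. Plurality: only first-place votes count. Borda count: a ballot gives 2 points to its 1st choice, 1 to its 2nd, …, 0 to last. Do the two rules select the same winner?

Yes

Plurality first-place counts: A 1, B 1, C 3 → C.
Borda totals: A 4, B 5, C 6 → C.
The two rules agree on C.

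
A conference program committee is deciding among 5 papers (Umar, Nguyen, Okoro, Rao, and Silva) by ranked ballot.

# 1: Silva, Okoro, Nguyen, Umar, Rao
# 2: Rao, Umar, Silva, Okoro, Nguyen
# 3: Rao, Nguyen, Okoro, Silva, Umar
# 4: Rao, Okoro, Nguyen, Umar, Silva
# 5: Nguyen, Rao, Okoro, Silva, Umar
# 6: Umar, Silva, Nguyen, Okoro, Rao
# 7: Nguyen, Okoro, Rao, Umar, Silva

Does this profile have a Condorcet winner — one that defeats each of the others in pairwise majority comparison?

Yes

Head-to-head results (7 voters total):
Umar vs Nguyen: Nguyen wins 5–2.
Umar vs Okoro: Okoro wins 5–2.
Umar vs Rao: Rao wins 5–2.
Umar vs Silva: Umar wins 4–3.
Nguyen vs Okoro: Nguyen wins 4–3.
Nguyen vs Rao: Nguyen wins 4–3.
Nguyen vs Silva: Nguyen wins 4–3.
Okoro vs Rao: Rao wins 4–3.
Okoro vs Silva: Okoro wins 4–3.
Rao vs Silva: Rao wins 5–2.
Nguyen beats each rival — Umar (5–2), Okoro (4–3), Rao (4–3), Silva (4–3) — so Nguyen is the Condorcet winner.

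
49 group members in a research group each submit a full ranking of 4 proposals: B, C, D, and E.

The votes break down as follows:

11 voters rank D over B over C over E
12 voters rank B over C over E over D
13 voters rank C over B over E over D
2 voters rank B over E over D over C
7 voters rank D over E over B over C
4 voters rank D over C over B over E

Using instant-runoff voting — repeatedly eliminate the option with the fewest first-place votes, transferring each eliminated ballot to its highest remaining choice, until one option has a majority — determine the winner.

B

Round 1: D 22, B 14, C 13, E 0. E has the fewest and is eliminated.
Round 2: D 22, B 14, C 13. C has the fewest and is eliminated.
Round 3: B 27, D 22. B has a majority.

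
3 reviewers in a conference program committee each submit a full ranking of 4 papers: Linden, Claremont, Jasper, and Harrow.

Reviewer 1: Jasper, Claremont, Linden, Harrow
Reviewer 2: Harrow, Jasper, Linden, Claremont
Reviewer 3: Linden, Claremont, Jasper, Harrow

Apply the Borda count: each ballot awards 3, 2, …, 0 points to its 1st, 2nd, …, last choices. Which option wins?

Jasper

Borda scores:
  Linden: 1 + 1 + 3 = 5
  Claremont: 2 + 0 + 2 = 4
  Jasper: 3 + 2 + 1 = 6
  Harrow: 0 + 3 + 0 = 3
Jasper has the highest total.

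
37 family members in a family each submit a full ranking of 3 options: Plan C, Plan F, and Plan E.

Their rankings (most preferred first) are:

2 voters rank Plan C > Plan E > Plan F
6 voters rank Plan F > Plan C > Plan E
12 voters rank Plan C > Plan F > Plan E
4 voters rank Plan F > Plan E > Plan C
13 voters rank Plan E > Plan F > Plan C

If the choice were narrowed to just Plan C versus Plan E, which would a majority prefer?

Ballots ranking Plan C above Plan E: 2+6+12 = 20.
Ballots ranking Plan E above Plan C: 4+13 = 17.
Plan C wins the head-to-head, 20–17.

Plan C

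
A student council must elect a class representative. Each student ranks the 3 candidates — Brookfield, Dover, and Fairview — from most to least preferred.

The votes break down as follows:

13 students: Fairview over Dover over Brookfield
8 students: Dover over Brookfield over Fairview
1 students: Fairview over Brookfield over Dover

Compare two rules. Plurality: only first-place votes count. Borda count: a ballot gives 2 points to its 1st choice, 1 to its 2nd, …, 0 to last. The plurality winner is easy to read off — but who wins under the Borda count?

Dover

Plurality first-place counts: Brookfield 0, Dover 8, Fairview 14 → Fairview.
Borda totals: Brookfield 9, Dover 29, Fairview 28 → Dover.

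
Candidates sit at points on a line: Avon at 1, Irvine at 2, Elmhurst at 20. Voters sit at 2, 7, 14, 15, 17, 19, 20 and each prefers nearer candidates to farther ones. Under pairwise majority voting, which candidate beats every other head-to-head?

Elmhurst

With single-peaked preferences on a line, the Condorcet winner is the candidate closest to the median voter.
The median voter (position 15) is closest to Elmhurst at 20.
Check: Elmhurst vs Avon — voters closer to Elmhurst: 5 of 7.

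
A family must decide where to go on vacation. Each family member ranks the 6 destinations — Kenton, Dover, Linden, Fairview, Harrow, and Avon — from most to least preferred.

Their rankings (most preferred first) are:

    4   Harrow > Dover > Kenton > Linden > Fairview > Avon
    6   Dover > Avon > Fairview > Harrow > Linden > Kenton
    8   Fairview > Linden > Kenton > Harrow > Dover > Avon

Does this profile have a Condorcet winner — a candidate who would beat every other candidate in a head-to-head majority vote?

Head-to-head results (18 voters total):
Kenton vs Dover: Dover wins 10–8.
Kenton vs Linden: Linden wins 14–4.
Kenton vs Fairview: Fairview wins 14–4.
Kenton vs Harrow: Harrow wins 10–8.
Kenton vs Avon: Kenton wins 12–6.
Dover vs Linden: Dover wins 10–8.
Dover vs Fairview: Dover wins 10–8.
Dover vs Harrow: Harrow wins 12–6.
Dover vs Avon: Dover wins 18–0.
Linden vs Fairview: Fairview wins 14–4.
Linden vs Harrow: Harrow wins 10–8.
Linden vs Avon: Linden wins 12–6.
Fairview vs Harrow: Fairview wins 14–4.
Fairview vs Avon: Fairview wins 12–6.
Harrow vs Avon: Harrow wins 12–6.
No candidate beats all others: Dover beats Fairview beats Harrow beats Dover, a majority cycle.

No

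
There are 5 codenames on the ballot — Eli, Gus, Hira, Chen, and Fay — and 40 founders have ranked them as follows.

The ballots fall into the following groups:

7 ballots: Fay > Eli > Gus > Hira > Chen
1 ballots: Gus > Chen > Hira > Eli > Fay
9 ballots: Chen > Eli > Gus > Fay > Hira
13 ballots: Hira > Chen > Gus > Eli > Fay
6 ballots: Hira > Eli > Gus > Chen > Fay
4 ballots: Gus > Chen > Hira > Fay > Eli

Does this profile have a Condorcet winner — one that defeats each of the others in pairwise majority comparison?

No

Head-to-head results (40 voters total):
Eli vs Gus: Eli wins 22–18.
Eli vs Hira: Hira wins 24–16.
Eli vs Chen: Chen wins 27–13.
Eli vs Fay: Eli wins 29–11.
Gus vs Hira: Gus wins 21–19.
Gus vs Chen: Chen wins 22–18.
Gus vs Fay: Gus wins 33–7.
Hira vs Chen: Hira wins 26–14.
Hira vs Fay: Hira wins 24–16.
Chen vs Fay: Chen wins 33–7.
No candidate beats all others: Eli beats Gus beats Hira beats Eli, a majority cycle.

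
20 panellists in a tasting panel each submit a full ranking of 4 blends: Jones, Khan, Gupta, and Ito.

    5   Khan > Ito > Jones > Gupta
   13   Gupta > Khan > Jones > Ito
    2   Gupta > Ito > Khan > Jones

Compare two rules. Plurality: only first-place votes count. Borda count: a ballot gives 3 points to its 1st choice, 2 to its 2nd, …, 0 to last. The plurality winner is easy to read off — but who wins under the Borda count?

Gupta

Plurality first-place counts: Jones 0, Khan 5, Gupta 15, Ito 0 → Gupta.
Borda totals: Jones 18, Khan 43, Gupta 45, Ito 14 → Gupta.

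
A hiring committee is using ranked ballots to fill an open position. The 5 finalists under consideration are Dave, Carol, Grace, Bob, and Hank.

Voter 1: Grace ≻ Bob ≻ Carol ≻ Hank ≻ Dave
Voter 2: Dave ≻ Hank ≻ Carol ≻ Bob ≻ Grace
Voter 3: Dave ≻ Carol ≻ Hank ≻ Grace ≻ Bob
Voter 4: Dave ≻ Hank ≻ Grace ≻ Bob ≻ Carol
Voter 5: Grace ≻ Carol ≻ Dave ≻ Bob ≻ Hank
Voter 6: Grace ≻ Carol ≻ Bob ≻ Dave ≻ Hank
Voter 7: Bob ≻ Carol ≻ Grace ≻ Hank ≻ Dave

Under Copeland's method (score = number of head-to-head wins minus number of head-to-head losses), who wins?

Pairwise results:
  Dave vs Carol: Carol wins 4–3.
  Dave vs Grace: Grace wins 4–3.
  Dave vs Bob: Dave wins 4–3.
  Dave vs Hank: Dave wins 5–2.
  Carol vs Grace: Grace wins 4–3.
  Carol vs Bob: Carol wins 4–3.
  Carol vs Hank: Carol wins 5–2.
  Grace vs Bob: Grace wins 5–2.
  Grace vs Hank: Grace wins 4–3.
  Bob vs Hank: Bob wins 4–3.
Copeland scores (wins − losses):
  Dave: 2 − 2 = 0
  Carol: 3 − 1 = 2
  Grace: 4 − 0 = 4
  Bob: 1 − 3 = -2
  Hank: 0 − 4 = -4
Grace has the best Copeland score.

Grace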